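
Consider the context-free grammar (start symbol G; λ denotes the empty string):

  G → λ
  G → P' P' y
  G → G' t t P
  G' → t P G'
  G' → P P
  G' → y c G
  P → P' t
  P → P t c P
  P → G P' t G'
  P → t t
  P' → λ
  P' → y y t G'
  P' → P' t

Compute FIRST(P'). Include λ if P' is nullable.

P' → λ contributes λ.
P' → y y t G' contributes {y}.
From P' → P' t: P' nullable, take FIRST(P') ∪ {t} = { t, y }.
Union: FIRST(P') = { t, y, λ }.

{ t, y, λ }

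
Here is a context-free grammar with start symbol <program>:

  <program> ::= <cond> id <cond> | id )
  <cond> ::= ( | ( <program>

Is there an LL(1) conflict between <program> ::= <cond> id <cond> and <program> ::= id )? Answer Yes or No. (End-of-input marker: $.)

FIRST(<cond> id <cond>) = { ( } and FIRST(id )) = { id }.
The FIRST sets are disjoint and neither alternative is nullable — no conflict.

No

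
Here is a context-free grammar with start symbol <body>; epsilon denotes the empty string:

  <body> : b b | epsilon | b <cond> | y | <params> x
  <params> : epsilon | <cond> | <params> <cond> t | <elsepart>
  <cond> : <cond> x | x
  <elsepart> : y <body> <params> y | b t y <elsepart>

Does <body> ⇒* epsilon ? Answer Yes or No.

<body> has an epsilon-production, so <body> ⇒ epsilon.

Yes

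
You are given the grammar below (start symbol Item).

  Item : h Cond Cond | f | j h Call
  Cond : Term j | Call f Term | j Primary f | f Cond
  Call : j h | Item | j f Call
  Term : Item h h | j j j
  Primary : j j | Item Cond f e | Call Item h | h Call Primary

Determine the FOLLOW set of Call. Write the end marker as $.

In Item : j h Call: Call is at the end, add FOLLOW(Item) = { $, f, h, j }.
In Cond : Call f Term: add FIRST(f Term) = { f }.
In Call : j f Call: Call is at the end, add FOLLOW(Call) = { $, f, h, j }.
In Primary : Call Item h: add FIRST(Item h) = { f, h, j }.
In Primary : h Call Primary: add FIRST(Primary) = { f, h, j }.
Union: FOLLOW(Call) = { $, f, h, j }.

{ $, f, h, j }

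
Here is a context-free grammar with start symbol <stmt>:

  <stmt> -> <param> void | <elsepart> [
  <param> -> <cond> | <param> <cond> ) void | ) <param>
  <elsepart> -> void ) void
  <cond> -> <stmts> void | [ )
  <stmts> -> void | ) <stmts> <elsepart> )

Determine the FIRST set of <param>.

From <param> -> <cond>: add FIRST(<cond>) = { ), [, void }.
From <param> -> <param> <cond> ) void: add FIRST(<param>) = { ), [, void }.
<param> -> ) <param> contributes {)}.
Union: FIRST(<param>) = { ), [, void }.

{ ), [, void }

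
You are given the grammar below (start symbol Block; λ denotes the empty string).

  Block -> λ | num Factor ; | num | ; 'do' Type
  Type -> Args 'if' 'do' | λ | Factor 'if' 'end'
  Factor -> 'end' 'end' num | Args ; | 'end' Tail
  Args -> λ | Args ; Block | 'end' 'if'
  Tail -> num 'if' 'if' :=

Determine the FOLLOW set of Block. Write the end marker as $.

{ $, 'if', ; }

Block is the start symbol, so $ ∈ FOLLOW(Block).
In Args -> Args ; Block: Block is at the end, add FOLLOW(Args) = { 'if', ; }.
Union: FOLLOW(Block) = { $, 'if', ; }.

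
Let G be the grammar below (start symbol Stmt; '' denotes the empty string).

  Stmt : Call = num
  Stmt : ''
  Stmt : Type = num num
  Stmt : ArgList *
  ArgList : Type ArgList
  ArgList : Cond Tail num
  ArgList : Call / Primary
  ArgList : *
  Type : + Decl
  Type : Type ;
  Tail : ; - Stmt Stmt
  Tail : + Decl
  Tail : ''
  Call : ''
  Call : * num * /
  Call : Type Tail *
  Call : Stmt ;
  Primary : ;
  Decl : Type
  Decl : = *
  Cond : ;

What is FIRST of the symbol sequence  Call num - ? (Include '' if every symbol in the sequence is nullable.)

{ *, +, /, ;, =, num }

Add FIRST(Call)\{''} = { *, +, /, ;, = }; Call is nullable, continue.
num is a terminal; add {num} and stop.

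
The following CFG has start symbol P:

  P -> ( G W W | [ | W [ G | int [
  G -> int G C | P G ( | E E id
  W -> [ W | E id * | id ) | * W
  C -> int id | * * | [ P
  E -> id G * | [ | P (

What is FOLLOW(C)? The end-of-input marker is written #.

{ #, (, *, [, id, int }

In G -> int G C: C is at the end, add FOLLOW(G) = { #, (, *, [, id, int }.
Union: FOLLOW(C) = { #, (, *, [, id, int }.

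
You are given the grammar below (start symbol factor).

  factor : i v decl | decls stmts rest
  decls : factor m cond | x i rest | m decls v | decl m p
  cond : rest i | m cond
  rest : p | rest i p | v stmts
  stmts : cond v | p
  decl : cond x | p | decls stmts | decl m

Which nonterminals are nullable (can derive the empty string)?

No nonterminal has an empty production or an RHS whose symbols are all nullable.

{ } (none)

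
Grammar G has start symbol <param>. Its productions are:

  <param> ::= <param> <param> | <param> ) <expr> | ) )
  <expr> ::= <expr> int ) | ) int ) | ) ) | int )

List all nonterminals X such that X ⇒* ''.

No nonterminal has an empty production or an RHS whose symbols are all nullable.

{ } (none)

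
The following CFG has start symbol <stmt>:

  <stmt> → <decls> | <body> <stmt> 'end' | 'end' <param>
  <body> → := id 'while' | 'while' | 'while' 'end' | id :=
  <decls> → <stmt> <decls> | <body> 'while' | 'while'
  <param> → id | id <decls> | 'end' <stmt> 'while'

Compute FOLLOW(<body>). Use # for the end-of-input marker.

{ 'end', 'while', :=, id }

In <stmt> → <body> <stmt> 'end': add FIRST(<stmt> 'end') = { 'end', 'while', :=, id }.
In <decls> → <body> 'while': add FIRST('while') = { 'while' }.
Union: FOLLOW(<body>) = { 'end', 'while', :=, id }.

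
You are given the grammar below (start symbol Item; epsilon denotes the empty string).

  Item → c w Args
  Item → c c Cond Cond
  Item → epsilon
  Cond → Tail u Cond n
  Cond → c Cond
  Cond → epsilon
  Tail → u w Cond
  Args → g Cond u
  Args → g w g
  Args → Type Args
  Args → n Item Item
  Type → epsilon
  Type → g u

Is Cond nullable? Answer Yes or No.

Yes

Cond has an epsilon-production, so Cond ⇒ epsilon.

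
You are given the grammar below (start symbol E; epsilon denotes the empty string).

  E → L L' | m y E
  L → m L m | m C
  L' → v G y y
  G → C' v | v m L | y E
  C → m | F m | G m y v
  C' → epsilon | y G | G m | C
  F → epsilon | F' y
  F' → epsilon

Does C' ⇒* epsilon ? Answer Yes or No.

Yes

C' has an epsilon-production, so C' ⇒ epsilon.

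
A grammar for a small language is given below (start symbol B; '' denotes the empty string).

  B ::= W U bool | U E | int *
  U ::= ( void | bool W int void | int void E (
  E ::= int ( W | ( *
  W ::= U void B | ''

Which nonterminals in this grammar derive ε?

Directly nullable (have an ''-production): W.
No other nonterminal has a production whose RHS symbols are all nullable.

{ W }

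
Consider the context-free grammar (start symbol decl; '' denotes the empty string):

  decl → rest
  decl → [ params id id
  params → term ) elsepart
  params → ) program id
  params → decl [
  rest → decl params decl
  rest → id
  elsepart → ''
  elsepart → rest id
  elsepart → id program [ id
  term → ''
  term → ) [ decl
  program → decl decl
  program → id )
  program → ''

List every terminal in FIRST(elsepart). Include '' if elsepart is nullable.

elsepart → '' contributes ''.
From elsepart → rest id: add FIRST(rest) = { [, id }.
elsepart → id program [ id contributes {id}.
Union: FIRST(elsepart) = { [, id, '' }.

{ [, id, '' }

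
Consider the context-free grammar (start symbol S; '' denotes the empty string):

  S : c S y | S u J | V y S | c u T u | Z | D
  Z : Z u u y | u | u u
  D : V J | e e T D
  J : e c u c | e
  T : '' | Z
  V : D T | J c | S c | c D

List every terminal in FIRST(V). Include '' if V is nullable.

From V : D T: add FIRST(D) = { c, e, u }.
From V : J c: add FIRST(J) = { e }.
From V : S c: add FIRST(S) = { c, e, u }.
V : c D contributes {c}.
Union: FIRST(V) = { c, e, u }.

{ c, e, u }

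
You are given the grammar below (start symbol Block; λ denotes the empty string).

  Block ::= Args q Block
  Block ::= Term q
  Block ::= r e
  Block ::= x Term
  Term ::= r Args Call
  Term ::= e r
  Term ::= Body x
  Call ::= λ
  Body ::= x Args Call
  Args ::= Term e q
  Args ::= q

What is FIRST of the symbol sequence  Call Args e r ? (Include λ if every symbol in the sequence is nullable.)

{ e, q, r, x }

Add FIRST(Call)\{λ} = {  }; Call is nullable, continue.
Add FIRST(Args) = { e, q, r, x }; Args is not nullable, stop.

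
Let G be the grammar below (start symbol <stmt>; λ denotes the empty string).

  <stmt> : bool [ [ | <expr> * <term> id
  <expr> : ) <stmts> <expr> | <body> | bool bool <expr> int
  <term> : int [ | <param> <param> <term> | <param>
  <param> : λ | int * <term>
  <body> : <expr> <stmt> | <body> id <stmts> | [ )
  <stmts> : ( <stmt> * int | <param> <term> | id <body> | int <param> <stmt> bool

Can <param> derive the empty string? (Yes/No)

<param> has an λ-production, so <param> ⇒ λ.

Yes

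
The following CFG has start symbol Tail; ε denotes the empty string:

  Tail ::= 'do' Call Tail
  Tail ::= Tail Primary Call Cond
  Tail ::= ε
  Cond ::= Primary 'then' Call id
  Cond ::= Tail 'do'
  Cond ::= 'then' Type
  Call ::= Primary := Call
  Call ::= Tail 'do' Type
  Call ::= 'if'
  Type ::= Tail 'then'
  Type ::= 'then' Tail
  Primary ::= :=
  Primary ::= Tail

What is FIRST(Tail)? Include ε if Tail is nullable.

Tail ::= 'do' Call Tail contributes {'do'}.
From Tail ::= Tail Primary Call Cond: Tail, Primary nullable, take FIRST(Tail) ∪ FIRST(Primary) ∪ FIRST(Call) = { 'do', 'if', := }.
Tail ::= ε contributes ε.
Union: FIRST(Tail) = { 'do', 'if', :=, ε }.

{ 'do', 'if', :=, ε }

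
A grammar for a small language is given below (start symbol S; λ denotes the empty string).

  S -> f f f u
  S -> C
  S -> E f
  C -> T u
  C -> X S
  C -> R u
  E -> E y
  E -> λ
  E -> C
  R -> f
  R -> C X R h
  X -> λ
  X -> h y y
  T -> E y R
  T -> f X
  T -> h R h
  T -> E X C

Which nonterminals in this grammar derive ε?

{ E, X }

Directly nullable (have an λ-production): E, X.
No other nonterminal has a production whose RHS symbols are all nullable.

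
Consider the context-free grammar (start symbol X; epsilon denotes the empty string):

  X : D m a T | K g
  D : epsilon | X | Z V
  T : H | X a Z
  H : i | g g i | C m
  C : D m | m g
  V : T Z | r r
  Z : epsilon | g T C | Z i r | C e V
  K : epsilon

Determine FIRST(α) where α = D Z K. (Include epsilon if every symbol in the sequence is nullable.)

Add FIRST(D)\{epsilon} = { g, i, m, r }; D is nullable, continue.
Add FIRST(Z)\{epsilon} = { g, i, m, r }; Z is nullable, continue.
Add FIRST(K)\{epsilon} = {  }; K is nullable, continue.
Every symbol is nullable, so include epsilon.

{ g, i, m, r, epsilon }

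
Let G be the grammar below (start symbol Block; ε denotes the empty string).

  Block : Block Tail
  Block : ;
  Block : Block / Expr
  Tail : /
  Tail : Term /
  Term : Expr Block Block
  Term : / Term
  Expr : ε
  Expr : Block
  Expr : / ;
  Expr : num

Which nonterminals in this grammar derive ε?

Directly nullable (have an ε-production): Expr.
No other nonterminal has a production whose RHS symbols are all nullable.

{ Expr }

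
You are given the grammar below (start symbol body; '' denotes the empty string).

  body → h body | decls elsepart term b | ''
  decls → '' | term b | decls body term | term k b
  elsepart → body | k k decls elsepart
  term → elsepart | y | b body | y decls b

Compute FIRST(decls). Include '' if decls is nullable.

{ b, h, k, y, '' }

decls → '' contributes ''.
From decls → term b: term nullable, take FIRST(term) ∪ {b} = { b, h, k, y }.
From decls → decls body term: decls, body, term nullable, take FIRST(decls) ∪ FIRST(body) ∪ FIRST(term) = { b, h, k, y }; also '' since the whole RHS is nullable.
From decls → term k b: term nullable, take FIRST(term) ∪ {k} = { b, h, k, y }.
Union: FIRST(decls) = { b, h, k, y, '' }.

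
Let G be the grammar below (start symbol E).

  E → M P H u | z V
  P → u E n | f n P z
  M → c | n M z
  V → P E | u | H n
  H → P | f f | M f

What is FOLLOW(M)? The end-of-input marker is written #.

{ f, u, z }

In E → M P H u: add FIRST(P H u) = { f, u }.
In M → n M z: add FIRST(z) = { z }.
In H → M f: add FIRST(f) = { f }.
Union: FOLLOW(M) = { f, u, z }.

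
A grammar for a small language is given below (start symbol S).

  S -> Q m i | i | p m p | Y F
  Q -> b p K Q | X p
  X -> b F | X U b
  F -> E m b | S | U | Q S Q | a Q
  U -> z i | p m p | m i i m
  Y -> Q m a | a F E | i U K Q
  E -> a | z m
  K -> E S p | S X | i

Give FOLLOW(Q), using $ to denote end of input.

{ $, a, b, i, m, p, z }

In S -> Q m i: add FIRST(m i) = { m }.
In Q -> b p K Q: Q is at the end, add FOLLOW(Q) = { $, a, b, i, m, p, z }.
In F -> Q S Q: add FIRST(S Q) = { a, b, i, p }.
In F -> Q S Q: Q is at the end, add FOLLOW(F) = { $, a, b, m, p, z }.
In F -> a Q: Q is at the end, add FOLLOW(F) = { $, a, b, m, p, z }.
In Y -> Q m a: add FIRST(m a) = { m }.
In Y -> i U K Q: Q is at the end, add FOLLOW(Y) = { a, b, i, m, p, z }.
Union: FOLLOW(Q) = { $, a, b, i, m, p, z }.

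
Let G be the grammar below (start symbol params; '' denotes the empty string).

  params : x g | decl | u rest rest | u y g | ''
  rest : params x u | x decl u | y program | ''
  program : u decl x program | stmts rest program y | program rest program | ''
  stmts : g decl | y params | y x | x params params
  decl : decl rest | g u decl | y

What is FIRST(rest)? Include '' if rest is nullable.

{ g, u, x, y, '' }

From rest : params x u: params nullable, take FIRST(params) ∪ {x} = { g, u, x, y }.
rest : x decl u contributes {x}.
rest : y program contributes {y}.
rest : '' contributes ''.
Union: FIRST(rest) = { g, u, x, y, '' }.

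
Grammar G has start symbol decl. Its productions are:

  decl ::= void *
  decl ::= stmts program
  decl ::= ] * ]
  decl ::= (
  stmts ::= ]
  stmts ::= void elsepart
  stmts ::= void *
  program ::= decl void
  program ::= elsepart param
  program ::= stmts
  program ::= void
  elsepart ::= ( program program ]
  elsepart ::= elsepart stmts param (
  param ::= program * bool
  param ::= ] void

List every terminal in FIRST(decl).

decl ::= void * contributes {void}.
From decl ::= stmts program: add FIRST(stmts) = { ], void }.
decl ::= ] * ] contributes {]}.
decl ::= ( contributes {(}.
Union: FIRST(decl) = { (, ], void }.

{ (, ], void }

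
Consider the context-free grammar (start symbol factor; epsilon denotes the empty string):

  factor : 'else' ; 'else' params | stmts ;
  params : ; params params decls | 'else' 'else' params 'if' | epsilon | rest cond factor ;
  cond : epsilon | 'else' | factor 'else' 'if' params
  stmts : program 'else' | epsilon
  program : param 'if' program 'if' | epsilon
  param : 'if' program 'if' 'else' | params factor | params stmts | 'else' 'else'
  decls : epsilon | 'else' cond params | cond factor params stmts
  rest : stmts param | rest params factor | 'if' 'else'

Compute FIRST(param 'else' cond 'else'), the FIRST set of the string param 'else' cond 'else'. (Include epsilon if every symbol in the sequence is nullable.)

Add FIRST(param)\{epsilon} = { 'else', 'if', ; }; param is nullable, continue.
'else' is a terminal; add {'else'} and stop.

{ 'else', 'if', ; }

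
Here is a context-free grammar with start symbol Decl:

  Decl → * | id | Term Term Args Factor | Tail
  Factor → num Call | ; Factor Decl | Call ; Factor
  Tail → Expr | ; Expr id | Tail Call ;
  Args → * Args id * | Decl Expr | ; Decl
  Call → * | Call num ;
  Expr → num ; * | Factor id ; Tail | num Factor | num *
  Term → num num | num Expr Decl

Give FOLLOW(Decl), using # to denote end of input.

Decl is the start symbol, so # ∈ FOLLOW(Decl).
In Factor → ; Factor Decl: Decl is at the end, add FOLLOW(Factor) = { #, *, ;, id, num }.
In Args → Decl Expr: add FIRST(Expr) = { *, ;, num }.
In Args → ; Decl: Decl is at the end, add FOLLOW(Args) = { *, ;, id, num }.
In Term → num Expr Decl: Decl is at the end, add FOLLOW(Term) = { *, ;, id, num }.
Union: FOLLOW(Decl) = { #, *, ;, id, num }.

{ #, *, ;, id, num }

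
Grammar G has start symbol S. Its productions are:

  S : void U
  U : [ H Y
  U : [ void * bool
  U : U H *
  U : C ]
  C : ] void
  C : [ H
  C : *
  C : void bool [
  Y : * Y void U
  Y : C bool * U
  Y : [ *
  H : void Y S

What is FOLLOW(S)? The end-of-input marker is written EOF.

{ EOF, *, [, ], bool, void }

S is the start symbol, so EOF ∈ FOLLOW(S).
In H : void Y S: S is at the end, add FOLLOW(H) = { *, [, ], bool, void }.
Union: FOLLOW(S) = { EOF, *, [, ], bool, void }.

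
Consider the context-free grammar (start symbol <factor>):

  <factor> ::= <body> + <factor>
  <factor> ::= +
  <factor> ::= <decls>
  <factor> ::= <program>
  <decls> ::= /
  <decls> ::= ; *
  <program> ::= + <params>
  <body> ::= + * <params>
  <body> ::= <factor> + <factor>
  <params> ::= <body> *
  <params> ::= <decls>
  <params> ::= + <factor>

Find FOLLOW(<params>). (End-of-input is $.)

{ $, *, + }

In <program> ::= + <params>: <params> is at the end, add FOLLOW(<program>) = { $, *, + }.
In <body> ::= + * <params>: <params> is at the end, add FOLLOW(<body>) = { *, + }.
Union: FOLLOW(<params>) = { $, *, + }.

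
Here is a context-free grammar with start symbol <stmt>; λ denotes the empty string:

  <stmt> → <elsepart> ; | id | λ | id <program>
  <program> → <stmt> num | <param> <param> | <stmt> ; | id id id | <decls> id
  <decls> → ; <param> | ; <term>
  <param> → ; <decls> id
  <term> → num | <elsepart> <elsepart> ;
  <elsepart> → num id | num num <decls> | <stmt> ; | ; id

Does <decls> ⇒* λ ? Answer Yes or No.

Nullable nonterminals: <stmt>.
No production of <decls> has an RHS whose symbols are all nullable, so <decls> is not nullable.

No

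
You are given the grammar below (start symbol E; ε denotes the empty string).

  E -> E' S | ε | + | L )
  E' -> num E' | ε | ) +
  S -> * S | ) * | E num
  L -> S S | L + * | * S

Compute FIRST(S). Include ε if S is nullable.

{ ), *, +, num }

S -> * S contributes {*}.
S -> ) * contributes {)}.
From S -> E num: E nullable, take FIRST(E) ∪ {num} = { ), *, +, num }.
Union: FIRST(S) = { ), *, +, num }.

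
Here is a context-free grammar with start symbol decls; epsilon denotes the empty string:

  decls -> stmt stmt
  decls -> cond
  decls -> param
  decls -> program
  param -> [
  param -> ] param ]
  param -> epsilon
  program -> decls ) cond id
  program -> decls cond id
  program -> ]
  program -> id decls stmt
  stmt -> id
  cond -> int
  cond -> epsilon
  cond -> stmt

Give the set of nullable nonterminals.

{ cond, decls, param }

Directly nullable (have an epsilon-production): param, cond.
decls -> cond with every symbol nullable, so decls is nullable.
No other nonterminal has a production whose RHS symbols are all nullable.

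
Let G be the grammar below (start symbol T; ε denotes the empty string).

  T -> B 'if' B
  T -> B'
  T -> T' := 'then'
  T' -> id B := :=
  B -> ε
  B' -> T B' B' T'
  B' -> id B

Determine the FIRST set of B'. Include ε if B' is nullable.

From B' -> T B' B' T': add FIRST(T) = { 'if', id }.
B' -> id B contributes {id}.
Union: FIRST(B') = { 'if', id }.

{ 'if', id }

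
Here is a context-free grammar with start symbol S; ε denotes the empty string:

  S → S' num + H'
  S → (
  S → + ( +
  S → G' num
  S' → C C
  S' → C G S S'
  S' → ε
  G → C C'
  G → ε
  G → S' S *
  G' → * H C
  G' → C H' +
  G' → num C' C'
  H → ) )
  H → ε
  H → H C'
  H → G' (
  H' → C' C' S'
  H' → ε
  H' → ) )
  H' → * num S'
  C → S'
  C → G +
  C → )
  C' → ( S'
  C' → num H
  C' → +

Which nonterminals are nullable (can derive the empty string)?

{ C, G, H, H', S' }

Directly nullable (have an ε-production): S', G, H, H'.
C → S' with every symbol nullable, so C is nullable.
No other nonterminal has a production whose RHS symbols are all nullable.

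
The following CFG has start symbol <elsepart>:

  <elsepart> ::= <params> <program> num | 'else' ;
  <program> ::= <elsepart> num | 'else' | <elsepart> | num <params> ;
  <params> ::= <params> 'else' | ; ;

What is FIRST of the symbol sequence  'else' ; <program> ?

{ 'else' }

'else' is a terminal; add {'else'} and stop.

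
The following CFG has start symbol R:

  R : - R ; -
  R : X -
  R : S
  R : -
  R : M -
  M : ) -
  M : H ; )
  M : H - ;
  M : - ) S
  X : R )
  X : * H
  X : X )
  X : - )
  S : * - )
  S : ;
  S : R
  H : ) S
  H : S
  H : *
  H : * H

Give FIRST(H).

H : ) S contributes {)}.
From H : S: add FIRST(S) = { ), *, -, ; }.
H : * contributes {*}.
H : * H contributes {*}.
Union: FIRST(H) = { ), *, -, ; }.

{ ), *, -, ; }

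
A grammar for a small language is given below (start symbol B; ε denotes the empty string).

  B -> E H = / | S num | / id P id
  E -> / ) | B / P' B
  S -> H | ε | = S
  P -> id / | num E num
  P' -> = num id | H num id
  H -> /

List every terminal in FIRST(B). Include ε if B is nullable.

From B -> E H = /: add FIRST(E) = { /, =, num }.
From B -> S num: S nullable, take FIRST(S) ∪ {num} = { /, =, num }.
B -> / id P id contributes {/}.
Union: FIRST(B) = { /, =, num }.

{ /, =, num }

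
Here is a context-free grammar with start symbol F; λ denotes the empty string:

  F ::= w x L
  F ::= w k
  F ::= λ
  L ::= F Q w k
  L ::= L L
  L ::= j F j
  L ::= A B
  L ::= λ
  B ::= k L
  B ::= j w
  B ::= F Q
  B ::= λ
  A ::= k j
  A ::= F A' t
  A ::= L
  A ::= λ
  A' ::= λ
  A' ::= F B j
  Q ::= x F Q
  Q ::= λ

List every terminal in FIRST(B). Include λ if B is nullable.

B ::= k L contributes {k}.
B ::= j w contributes {j}.
From B ::= F Q: F, Q nullable, take FIRST(F) ∪ FIRST(Q) = { w, x }; also λ since the whole RHS is nullable.
B ::= λ contributes λ.
Union: FIRST(B) = { j, k, w, x, λ }.

{ j, k, w, x, λ }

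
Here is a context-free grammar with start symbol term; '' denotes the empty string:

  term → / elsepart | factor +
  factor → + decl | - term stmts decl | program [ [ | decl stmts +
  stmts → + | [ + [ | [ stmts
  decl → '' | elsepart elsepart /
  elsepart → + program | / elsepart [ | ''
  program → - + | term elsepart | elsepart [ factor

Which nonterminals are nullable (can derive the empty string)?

Directly nullable (have an ''-production): decl, elsepart.
No other nonterminal has a production whose RHS symbols are all nullable.

{ decl, elsepart }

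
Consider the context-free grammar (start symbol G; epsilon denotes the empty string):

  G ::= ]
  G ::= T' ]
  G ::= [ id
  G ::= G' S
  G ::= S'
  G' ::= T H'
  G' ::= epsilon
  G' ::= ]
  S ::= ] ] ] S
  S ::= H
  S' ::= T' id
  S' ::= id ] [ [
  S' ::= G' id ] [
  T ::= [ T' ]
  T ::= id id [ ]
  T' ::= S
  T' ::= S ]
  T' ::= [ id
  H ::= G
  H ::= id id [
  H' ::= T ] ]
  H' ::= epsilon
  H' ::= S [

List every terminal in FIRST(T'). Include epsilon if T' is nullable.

From T' ::= S: add FIRST(S) = { [, ], id }.
From T' ::= S ]: add FIRST(S) = { [, ], id }.
T' ::= [ id contributes {[}.
Union: FIRST(T') = { [, ], id }.

{ [, ], id }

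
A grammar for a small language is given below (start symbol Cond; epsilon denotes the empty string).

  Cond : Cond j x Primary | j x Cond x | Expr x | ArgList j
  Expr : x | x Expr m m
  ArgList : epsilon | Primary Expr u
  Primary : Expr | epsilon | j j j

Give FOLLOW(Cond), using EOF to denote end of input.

Cond is the start symbol, so EOF ∈ FOLLOW(Cond).
In Cond : Cond j x Primary: add FIRST(j x Primary) = { j }.
In Cond : j x Cond x: add FIRST(x) = { x }.
Union: FOLLOW(Cond) = { EOF, j, x }.

{ EOF, j, x }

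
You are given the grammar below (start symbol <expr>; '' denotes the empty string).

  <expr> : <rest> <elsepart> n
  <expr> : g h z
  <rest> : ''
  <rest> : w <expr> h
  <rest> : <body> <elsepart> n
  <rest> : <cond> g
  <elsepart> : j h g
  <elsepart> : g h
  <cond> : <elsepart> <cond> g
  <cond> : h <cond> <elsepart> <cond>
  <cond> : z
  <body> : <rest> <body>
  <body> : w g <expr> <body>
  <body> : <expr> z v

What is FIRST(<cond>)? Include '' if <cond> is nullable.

{ g, h, j, z }

From <cond> : <elsepart> <cond> g: add FIRST(<elsepart>) = { g, j }.
<cond> : h <cond> <elsepart> <cond> contributes {h}.
<cond> : z contributes {z}.
Union: FIRST(<cond>) = { g, h, j, z }.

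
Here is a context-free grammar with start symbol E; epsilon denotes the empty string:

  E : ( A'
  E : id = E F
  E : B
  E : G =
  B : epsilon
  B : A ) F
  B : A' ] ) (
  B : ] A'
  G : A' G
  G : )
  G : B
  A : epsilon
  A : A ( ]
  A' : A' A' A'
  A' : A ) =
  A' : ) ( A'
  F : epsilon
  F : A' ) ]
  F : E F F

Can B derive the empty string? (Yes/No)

Yes

B has an epsilon-production, so B ⇒ epsilon.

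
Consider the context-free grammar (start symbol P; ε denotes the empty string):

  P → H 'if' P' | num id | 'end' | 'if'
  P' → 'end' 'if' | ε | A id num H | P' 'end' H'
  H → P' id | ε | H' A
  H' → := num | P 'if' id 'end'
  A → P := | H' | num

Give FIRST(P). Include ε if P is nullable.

From P → H 'if' P': H nullable, take FIRST(H) ∪ {'if'} = { 'end', 'if', :=, id, num }.
P → num id contributes {num}.
P → 'end' contributes {'end'}.
P → 'if' contributes {'if'}.
Union: FIRST(P) = { 'end', 'if', :=, id, num }.

{ 'end', 'if', :=, id, num }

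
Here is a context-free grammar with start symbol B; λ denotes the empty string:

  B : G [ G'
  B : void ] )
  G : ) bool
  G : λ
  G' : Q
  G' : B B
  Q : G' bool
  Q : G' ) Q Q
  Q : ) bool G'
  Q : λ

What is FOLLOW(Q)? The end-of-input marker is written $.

In G' : Q: Q is at the end, add FOLLOW(G') = { $, ), [, bool, void }.
In Q : G' ) Q Q: add FIRST(Q)\{λ} = { ), [, bool, void }.
  Since Q is nullable, also add FOLLOW(Q) = { $, ), [, bool, void }.
In Q : G' ) Q Q: Q is at the end, add FOLLOW(Q) = { $, ), [, bool, void }.
Union: FOLLOW(Q) = { $, ), [, bool, void }.

{ $, ), [, bool, void }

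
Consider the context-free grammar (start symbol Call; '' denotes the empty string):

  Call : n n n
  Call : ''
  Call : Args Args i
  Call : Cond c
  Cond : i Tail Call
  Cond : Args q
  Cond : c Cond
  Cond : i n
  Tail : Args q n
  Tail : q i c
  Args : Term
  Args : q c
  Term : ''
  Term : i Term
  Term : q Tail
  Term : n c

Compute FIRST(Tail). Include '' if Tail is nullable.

{ i, n, q }

From Tail : Args q n: Args nullable, take FIRST(Args) ∪ {q} = { i, n, q }.
Tail : q i c contributes {q}.
Union: FIRST(Tail) = { i, n, q }.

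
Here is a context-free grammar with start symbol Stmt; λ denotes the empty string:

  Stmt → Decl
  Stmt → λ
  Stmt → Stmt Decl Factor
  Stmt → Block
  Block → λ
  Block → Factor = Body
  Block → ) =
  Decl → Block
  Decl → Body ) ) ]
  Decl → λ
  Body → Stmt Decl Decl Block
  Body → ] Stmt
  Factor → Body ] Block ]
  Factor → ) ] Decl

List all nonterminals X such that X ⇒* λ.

Directly nullable (have an λ-production): Stmt, Block, Decl.
Body → Stmt Decl Decl Block with every symbol nullable, so Body is nullable.
No other nonterminal has a production whose RHS symbols are all nullable.

{ Block, Body, Decl, Stmt }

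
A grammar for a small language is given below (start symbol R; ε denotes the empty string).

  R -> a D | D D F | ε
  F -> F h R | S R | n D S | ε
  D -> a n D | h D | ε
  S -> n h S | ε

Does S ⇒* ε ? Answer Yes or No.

S has an ε-production, so S ⇒ ε.

Yes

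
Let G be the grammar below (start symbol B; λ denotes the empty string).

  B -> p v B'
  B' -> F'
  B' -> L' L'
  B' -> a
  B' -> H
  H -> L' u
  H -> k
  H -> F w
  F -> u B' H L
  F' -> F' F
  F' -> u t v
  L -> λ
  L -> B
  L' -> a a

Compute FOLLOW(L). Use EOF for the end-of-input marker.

{ EOF, a, k, u, w }

In F -> u B' H L: L is at the end, add FOLLOW(F) = { EOF, a, k, u, w }.
Union: FOLLOW(L) = { EOF, a, k, u, w }.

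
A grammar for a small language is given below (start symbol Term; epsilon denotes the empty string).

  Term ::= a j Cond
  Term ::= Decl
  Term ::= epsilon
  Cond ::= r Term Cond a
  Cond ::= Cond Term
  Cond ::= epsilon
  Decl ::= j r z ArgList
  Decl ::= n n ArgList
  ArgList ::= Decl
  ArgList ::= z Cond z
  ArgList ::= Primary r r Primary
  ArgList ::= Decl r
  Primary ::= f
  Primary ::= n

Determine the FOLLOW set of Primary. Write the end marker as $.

{ $, a, j, n, r, z }

In ArgList ::= Primary r r Primary: add FIRST(r r Primary) = { r }.
In ArgList ::= Primary r r Primary: Primary is at the end, add FOLLOW(ArgList) = { $, a, j, n, r, z }.
Union: FOLLOW(Primary) = { $, a, j, n, r, z }.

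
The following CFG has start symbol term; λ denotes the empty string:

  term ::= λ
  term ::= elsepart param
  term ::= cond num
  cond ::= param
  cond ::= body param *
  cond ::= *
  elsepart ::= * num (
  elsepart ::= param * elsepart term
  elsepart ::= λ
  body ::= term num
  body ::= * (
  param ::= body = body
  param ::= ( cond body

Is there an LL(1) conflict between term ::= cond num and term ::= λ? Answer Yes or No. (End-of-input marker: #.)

FIRST(cond num) = { (, *, num } and FIRST(λ) = { λ }.
The second alternative is nullable and FOLLOW(term) = { #, (, *, num } shares ( with FIRST of the first — conflict.

Yes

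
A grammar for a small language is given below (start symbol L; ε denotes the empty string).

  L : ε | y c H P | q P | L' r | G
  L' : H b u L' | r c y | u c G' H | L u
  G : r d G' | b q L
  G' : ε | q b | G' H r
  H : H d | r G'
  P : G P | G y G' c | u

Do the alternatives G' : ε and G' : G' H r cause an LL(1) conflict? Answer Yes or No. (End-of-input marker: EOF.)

Yes

FIRST(ε) = { ε } and FIRST(G' H r) = { q, r }.
The first alternative is nullable and FOLLOW(G') = { EOF, b, c, d, r, u, y } shares r with FIRST of the second — conflict.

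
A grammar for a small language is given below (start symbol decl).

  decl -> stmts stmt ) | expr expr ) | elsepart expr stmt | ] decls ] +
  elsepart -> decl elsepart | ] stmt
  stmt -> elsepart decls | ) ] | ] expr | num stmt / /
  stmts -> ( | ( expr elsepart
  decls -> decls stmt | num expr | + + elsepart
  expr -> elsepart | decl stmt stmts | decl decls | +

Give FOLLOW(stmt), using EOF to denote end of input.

{ EOF, (, ), +, /, ], num }

In decl -> stmts stmt ): add FIRST()) = { ) }.
In decl -> elsepart expr stmt: stmt is at the end, add FOLLOW(decl) = { EOF, (, ), +, ], num }.
In elsepart -> ] stmt: stmt is at the end, add FOLLOW(elsepart) = { EOF, (, ), +, /, ], num }.
In stmt -> num stmt / /: add FIRST(/ /) = { / }.
In decls -> decls stmt: stmt is at the end, add FOLLOW(decls) = { EOF, (, ), +, /, ], num }.
In expr -> decl stmt stmts: add FIRST(stmts) = { ( }.
Union: FOLLOW(stmt) = { EOF, (, ), +, /, ], num }.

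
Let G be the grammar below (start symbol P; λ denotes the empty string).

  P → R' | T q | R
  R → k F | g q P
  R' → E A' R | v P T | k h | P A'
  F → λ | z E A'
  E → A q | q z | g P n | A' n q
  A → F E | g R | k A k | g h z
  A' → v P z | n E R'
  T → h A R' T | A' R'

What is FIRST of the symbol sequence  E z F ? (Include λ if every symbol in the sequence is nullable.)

Add FIRST(E) = { g, k, n, q, v, z }; E is not nullable, stop.

{ g, k, n, q, v, z }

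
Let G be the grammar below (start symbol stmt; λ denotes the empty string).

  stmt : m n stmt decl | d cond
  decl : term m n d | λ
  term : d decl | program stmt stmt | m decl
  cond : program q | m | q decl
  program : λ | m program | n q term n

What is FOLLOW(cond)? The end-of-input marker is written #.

{ #, d, m, n }

In stmt : d cond: cond is at the end, add FOLLOW(stmt) = { #, d, m, n }.
Union: FOLLOW(cond) = { #, d, m, n }.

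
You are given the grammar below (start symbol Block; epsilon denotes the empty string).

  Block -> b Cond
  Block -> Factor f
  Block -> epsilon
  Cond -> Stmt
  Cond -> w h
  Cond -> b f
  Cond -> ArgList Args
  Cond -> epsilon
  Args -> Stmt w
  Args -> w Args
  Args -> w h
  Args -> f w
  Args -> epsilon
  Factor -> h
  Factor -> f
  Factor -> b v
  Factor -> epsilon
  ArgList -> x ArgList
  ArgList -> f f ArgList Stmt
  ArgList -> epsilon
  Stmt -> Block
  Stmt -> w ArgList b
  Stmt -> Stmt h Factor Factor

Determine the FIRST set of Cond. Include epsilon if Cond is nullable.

From Cond -> Stmt: add FIRST(Stmt) = { b, f, h, w, epsilon } (including epsilon since Stmt is nullable).
Cond -> w h contributes {w}.
Cond -> b f contributes {b}.
From Cond -> ArgList Args: ArgList, Args nullable, take FIRST(ArgList) ∪ FIRST(Args) = { b, f, h, w, x }; also epsilon since the whole RHS is nullable.
Cond -> epsilon contributes epsilon.
Union: FIRST(Cond) = { b, f, h, w, x, epsilon }.

{ b, f, h, w, x, epsilon }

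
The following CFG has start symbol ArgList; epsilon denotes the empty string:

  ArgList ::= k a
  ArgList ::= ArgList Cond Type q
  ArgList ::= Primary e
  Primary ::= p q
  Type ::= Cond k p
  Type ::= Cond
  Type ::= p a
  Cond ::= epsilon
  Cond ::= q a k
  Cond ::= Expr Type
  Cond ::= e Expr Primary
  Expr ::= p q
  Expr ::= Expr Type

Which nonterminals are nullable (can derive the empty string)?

{ Cond, Type }

Directly nullable (have an epsilon-production): Cond.
Type ::= Cond with every symbol nullable, so Type is nullable.
No other nonterminal has a production whose RHS symbols are all nullable.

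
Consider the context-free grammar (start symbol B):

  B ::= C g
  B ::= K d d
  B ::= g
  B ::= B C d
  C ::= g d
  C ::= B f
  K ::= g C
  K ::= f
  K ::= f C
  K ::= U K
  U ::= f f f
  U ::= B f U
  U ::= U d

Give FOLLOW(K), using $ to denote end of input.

In B ::= K d d: add FIRST(d d) = { d }.
In K ::= U K: K is at the end, add FOLLOW(K) = { d }.
Union: FOLLOW(K) = { d }.

{ d }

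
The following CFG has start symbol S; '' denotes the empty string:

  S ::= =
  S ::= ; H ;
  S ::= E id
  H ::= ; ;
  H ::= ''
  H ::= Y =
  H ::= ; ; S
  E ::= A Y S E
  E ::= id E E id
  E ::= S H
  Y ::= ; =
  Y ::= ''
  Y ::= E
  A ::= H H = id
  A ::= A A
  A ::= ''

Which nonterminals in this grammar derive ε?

{ A, H, Y }

Directly nullable (have an ''-production): H, Y, A.
No other nonterminal has a production whose RHS symbols are all nullable.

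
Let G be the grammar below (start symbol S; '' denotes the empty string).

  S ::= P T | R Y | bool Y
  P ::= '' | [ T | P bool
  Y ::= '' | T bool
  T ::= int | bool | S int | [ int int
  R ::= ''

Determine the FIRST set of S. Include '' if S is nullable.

{ [, bool, int, '' }

From S ::= P T: P nullable, take FIRST(P) ∪ FIRST(T) = { [, bool, int }.
From S ::= R Y: R, Y nullable, take FIRST(R) ∪ FIRST(Y) = { [, bool, int }; also '' since the whole RHS is nullable.
S ::= bool Y contributes {bool}.
Union: FIRST(S) = { [, bool, int, '' }.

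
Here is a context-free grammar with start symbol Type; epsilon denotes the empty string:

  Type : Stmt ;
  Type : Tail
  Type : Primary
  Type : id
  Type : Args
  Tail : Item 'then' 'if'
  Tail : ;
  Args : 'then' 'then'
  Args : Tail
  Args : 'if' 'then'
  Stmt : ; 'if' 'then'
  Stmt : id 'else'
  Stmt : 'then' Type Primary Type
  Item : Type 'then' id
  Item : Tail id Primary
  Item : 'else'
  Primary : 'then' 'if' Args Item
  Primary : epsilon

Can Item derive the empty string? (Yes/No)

Nullable nonterminals: Primary, Type.
No production of Item has an RHS whose symbols are all nullable, so Item is not nullable.

No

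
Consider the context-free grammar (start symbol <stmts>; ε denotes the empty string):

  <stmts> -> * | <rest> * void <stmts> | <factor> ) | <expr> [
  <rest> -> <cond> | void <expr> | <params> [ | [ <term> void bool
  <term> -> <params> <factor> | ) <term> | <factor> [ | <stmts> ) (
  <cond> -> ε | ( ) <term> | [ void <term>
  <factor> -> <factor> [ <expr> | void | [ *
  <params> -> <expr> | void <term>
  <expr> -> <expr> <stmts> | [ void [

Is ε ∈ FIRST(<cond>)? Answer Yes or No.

<cond> has an ε-production, so <cond> ⇒ ε.

Yes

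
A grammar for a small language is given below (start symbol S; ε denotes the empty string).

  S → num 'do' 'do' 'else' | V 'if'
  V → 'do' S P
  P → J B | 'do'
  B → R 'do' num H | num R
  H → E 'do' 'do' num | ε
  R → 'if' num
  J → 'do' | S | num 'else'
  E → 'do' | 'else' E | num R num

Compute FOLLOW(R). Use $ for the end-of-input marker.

In B → R 'do' num H: add FIRST('do' num H) = { 'do' }.
In B → num R: R is at the end, add FOLLOW(B) = { 'if' }.
In E → num R num: add FIRST(num) = { num }.
Union: FOLLOW(R) = { 'do', 'if', num }.

{ 'do', 'if', num }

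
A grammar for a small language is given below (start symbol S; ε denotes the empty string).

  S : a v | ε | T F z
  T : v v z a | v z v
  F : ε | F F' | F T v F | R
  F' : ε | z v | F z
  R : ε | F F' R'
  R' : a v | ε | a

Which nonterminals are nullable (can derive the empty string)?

{ F, F', R, R', S }

Directly nullable (have an ε-production): S, F, F', R, R'.
No other nonterminal has a production whose RHS symbols are all nullable.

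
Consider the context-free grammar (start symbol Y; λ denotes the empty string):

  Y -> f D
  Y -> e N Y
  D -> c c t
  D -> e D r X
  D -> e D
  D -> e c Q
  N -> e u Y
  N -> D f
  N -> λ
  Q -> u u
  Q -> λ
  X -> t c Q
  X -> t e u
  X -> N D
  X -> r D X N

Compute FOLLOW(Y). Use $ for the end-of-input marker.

Y is the start symbol, so $ ∈ FOLLOW(Y).
In Y -> e N Y: Y is at the end, add FOLLOW(Y) = { $, c, e, f, r, t }.
In N -> e u Y: Y is at the end, add FOLLOW(N) = { $, c, e, f, r, t }.
Union: FOLLOW(Y) = { $, c, e, f, r, t }.

{ $, c, e, f, r, t }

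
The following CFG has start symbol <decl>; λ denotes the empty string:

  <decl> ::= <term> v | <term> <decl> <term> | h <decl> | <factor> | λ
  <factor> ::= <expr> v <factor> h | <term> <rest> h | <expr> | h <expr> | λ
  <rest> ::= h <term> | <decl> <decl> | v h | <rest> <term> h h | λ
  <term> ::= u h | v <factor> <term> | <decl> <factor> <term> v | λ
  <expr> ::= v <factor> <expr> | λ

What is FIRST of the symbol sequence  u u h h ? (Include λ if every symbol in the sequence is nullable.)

u is a terminal; add {u} and stop.

{ u }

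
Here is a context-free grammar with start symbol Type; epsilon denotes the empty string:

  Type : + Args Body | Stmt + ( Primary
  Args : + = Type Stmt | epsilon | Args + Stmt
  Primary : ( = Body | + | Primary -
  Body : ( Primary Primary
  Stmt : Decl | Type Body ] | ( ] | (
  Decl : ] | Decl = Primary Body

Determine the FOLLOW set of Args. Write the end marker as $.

In Type : + Args Body: add FIRST(Body) = { ( }.
In Args : Args + Stmt: add FIRST(+ Stmt) = { + }.
Union: FOLLOW(Args) = { (, + }.

{ (, + }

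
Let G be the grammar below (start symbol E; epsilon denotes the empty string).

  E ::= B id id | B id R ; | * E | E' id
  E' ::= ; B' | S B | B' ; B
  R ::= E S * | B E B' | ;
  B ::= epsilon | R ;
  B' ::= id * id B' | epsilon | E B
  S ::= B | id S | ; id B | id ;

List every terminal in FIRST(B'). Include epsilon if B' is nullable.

{ *, ;, id, epsilon }

B' ::= id * id B' contributes {id}.
B' ::= epsilon contributes epsilon.
From B' ::= E B: add FIRST(E) = { *, ;, id }.
Union: FIRST(B') = { *, ;, id, epsilon }.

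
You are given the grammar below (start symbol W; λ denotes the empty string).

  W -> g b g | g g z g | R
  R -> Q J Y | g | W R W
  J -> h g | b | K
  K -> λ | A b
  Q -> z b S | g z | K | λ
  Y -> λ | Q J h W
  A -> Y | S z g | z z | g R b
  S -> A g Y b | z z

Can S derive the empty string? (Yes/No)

No

Nullable nonterminals: A, J, K, Q, R, W, Y.
No production of S has an RHS whose symbols are all nullable, so S is not nullable.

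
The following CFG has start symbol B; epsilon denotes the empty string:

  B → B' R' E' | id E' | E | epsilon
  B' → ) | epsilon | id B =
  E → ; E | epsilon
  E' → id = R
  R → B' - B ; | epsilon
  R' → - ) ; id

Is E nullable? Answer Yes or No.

Yes

E has an epsilon-production, so E ⇒ epsilon.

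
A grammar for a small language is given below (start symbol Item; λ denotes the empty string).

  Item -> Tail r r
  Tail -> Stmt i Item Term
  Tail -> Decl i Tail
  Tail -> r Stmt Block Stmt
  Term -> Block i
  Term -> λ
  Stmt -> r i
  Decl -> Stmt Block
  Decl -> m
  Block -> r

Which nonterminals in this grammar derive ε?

Directly nullable (have an λ-production): Term.
No other nonterminal has a production whose RHS symbols are all nullable.

{ Term }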